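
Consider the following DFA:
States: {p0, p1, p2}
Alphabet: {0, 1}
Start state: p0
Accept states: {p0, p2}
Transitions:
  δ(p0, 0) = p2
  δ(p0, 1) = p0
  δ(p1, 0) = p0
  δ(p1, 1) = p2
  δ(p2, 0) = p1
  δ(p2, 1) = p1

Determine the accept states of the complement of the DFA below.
Complement accept states = All states \ Original accept states
= {p0, p1, p2} \ {p0, p2}
{p1}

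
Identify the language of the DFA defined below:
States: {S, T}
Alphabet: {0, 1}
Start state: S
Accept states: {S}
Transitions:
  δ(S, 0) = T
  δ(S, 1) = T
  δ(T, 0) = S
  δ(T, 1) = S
Testing a few strings:
  '1' → reject
  '110' → reject
  '010' → reject
  '00' → accept
State roles: S=even length so far; T=odd length so far
All binary strings of even length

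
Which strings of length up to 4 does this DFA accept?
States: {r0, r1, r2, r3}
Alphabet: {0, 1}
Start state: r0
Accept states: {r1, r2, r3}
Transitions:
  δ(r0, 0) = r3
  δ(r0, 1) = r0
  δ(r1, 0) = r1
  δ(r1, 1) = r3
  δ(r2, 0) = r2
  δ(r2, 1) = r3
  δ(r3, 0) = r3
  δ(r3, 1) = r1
0, 00, 01, 10, 000, 001, 010, 011, 100, 101, 110, 0000, 0001, 0010, 0011, 0100, 0101, 0110, 0111, 1000, 1001, 1010, 1011, 1100, 1101, 1110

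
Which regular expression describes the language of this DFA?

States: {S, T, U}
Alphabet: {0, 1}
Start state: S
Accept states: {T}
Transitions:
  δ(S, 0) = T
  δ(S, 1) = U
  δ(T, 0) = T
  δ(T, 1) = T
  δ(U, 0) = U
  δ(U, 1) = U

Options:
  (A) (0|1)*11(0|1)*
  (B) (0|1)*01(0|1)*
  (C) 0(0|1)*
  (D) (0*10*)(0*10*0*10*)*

Check each option against the DFA on short strings; one disagreement eliminates an option:
  (A) (0|1)*11(0|1)*: on '0' the DFA goes S → T and accepts (T ∈ Accept), but the regex does not match it → eliminate
  (B) (0|1)*01(0|1)*: on '0' the DFA goes S → T and accepts (T ∈ Accept), but the regex does not match it → eliminate
  (C) 0(0|1)*: agrees with the DFA on every string of length ≤ 6
  (D) (0*10*)(0*10*0*10*)*: on '0' the DFA goes S → T and accepts (T ∈ Accept), but the regex does not match it → eliminate
Only (C) is consistent with the DFA.
(C) 0(0|1)*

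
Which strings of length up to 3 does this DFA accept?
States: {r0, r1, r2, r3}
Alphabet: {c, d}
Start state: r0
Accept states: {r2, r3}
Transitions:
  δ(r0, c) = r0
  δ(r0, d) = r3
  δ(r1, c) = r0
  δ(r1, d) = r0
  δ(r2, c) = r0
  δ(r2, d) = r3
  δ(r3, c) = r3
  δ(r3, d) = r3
d, cd, dc, dd, ccd, cdc, cdd, dcc, dcd, ddc, ddd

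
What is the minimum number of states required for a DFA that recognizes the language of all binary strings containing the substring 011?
By Myhill–Nerode, count the distinguishable equivalence classes: 4 classes — one per longest suffix of the input that is a prefix of '011' (lengths 0 through 2), plus an absorbing 'already seen 011' class.
4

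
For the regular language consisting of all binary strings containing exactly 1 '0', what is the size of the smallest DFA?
By Myhill–Nerode, count the distinguishable equivalence classes: 3 classes — having seen 0, 1, or >1 copies of '0'; the count-1 class is the only accepting one and >1 is dead.
3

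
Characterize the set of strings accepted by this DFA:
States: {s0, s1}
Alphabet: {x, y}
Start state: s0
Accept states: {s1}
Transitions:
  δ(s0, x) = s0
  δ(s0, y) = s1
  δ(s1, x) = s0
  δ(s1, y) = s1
Testing a few strings:
  'xx' → reject
  'yyx' → reject
  'y' → accept
  'xxx' → reject
State roles: s0=last symbol not y; s1=last symbol is y
All strings over {x,y} ending with y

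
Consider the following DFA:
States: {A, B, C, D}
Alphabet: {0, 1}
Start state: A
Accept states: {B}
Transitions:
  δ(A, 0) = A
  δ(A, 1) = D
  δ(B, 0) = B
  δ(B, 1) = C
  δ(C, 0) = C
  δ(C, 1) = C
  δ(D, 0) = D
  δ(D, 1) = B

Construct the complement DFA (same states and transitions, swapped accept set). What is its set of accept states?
Complement accept states = All states \ Original accept states
= {A, B, C, D} \ {B}
{A, C, D}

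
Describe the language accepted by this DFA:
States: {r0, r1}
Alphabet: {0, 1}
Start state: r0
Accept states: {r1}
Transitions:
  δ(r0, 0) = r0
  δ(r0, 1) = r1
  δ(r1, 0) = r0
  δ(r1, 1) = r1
Testing a few strings:
  '1' → accept
  '01' → accept
  '0' → reject
  '10' → reject
State roles: r0=last symbol not 1; r1=last symbol is 1
All binary strings ending with 1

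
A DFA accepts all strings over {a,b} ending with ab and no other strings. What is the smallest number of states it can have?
By Myhill–Nerode, count the distinguishable equivalence classes: 3 classes — one per longest suffix of the input that is a prefix of 'ab' (lengths 0 through 2); only the length-2 class is accepting.
3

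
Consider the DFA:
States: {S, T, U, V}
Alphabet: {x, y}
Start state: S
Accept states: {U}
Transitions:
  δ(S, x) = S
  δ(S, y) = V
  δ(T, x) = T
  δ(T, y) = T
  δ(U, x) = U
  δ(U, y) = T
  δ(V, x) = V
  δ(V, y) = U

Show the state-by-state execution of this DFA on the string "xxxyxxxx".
read 'x': S → S
  read 'x': S → S
  read 'x': S → S
  read 'y': S → V
  read 'x': V → V
  read 'x': V → V
  read 'x': V → V
  read 'x': V → V
S -> S -> S -> S -> V -> V -> V -> V -> V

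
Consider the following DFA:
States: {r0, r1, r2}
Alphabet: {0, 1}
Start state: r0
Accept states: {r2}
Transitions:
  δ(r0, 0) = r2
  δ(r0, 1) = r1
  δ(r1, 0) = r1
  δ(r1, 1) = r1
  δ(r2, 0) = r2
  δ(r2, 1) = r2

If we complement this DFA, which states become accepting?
Complement accept states = All states \ Original accept states
= {r0, r1, r2} \ {r2}
{r0, r1}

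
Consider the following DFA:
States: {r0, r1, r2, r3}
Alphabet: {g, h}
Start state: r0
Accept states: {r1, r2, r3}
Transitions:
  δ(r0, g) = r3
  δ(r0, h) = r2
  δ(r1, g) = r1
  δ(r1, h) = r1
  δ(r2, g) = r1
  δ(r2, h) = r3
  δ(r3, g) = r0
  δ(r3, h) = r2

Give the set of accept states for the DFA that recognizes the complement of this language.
Complement accept states = All states \ Original accept states
= {r0, r1, r2, r3} \ {r1, r2, r3}
{r0}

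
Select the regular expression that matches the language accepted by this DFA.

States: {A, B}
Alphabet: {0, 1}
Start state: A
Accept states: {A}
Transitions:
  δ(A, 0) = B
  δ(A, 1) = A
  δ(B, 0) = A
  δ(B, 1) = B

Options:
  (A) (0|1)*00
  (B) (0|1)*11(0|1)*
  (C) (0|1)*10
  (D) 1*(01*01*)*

Check each option against the DFA on short strings; one disagreement eliminates an option:
  (A) (0|1)*00: on ε the DFA stays in A and accepts (A ∈ Accept), but the regex does not match it → eliminate
  (B) (0|1)*11(0|1)*: on ε the DFA stays in A and accepts (A ∈ Accept), but the regex does not match it → eliminate
  (C) (0|1)*10: on ε the DFA stays in A and accepts (A ∈ Accept), but the regex does not match it → eliminate
  (D) 1*(01*01*)*: agrees with the DFA on every string of length ≤ 6
Only (D) is consistent with the DFA.
(D) 1*(01*01*)*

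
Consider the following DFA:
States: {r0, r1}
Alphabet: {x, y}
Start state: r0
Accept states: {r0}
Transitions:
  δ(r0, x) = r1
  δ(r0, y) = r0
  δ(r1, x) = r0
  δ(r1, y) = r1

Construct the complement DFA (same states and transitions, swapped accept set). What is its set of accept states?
Complement accept states = All states \ Original accept states
= {r0, r1} \ {r0}
{r1}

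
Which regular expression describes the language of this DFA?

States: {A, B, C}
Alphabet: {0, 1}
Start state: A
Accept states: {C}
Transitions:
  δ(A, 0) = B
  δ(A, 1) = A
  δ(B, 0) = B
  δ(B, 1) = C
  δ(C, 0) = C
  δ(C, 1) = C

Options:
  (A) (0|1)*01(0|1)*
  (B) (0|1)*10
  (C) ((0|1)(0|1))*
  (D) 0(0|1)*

Check each option against the DFA on short strings; one disagreement eliminates an option:
  (A) (0|1)*01(0|1)*: agrees with the DFA on every string of length ≤ 6
  (B) (0|1)*10: on '01' the DFA goes A → B → C and accepts (C ∈ Accept), but the regex does not match it → eliminate
  (C) ((0|1)(0|1))*: on ε the DFA stays in A and rejects (A ∉ Accept), but the regex matches it → eliminate
  (D) 0(0|1)*: on '0' the DFA goes A → B and rejects (B ∉ Accept), but the regex matches it → eliminate
Only (A) is consistent with the DFA.
(A) (0|1)*01(0|1)*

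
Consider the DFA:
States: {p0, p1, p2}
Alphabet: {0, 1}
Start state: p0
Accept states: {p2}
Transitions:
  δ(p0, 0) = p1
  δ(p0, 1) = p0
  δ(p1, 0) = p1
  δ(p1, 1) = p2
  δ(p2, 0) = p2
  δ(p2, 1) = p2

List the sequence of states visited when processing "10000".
read '1': p0 → p0
  read '0': p0 → p1
  read '0': p1 → p1
  read '0': p1 → p1
  read '0': p1 → p1
p0 -> p0 -> p1 -> p1 -> p1 -> p1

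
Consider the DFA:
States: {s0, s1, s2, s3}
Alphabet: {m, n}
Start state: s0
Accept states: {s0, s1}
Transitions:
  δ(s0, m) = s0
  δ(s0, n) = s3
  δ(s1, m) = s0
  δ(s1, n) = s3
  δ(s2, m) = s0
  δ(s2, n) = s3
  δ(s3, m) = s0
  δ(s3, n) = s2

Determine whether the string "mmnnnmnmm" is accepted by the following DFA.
Processing string "mmnnnmnmm":
  s0 --m--> s0
  s0 --m--> s0
  s0 --n--> s3
  s3 --n--> s2
  s2 --n--> s3
  s3 --m--> s0
  s0 --n--> s3
  s3 --m--> s0
  s0 --m--> s0
Final state: s0
Accept states: {s0, s1}
Yes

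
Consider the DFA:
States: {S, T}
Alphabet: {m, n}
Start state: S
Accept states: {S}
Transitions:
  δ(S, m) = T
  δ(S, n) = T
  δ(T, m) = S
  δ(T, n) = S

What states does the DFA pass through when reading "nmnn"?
read 'n': S → T
  read 'm': T → S
  read 'n': S → T
  read 'n': T → S
S -> T -> S -> T -> S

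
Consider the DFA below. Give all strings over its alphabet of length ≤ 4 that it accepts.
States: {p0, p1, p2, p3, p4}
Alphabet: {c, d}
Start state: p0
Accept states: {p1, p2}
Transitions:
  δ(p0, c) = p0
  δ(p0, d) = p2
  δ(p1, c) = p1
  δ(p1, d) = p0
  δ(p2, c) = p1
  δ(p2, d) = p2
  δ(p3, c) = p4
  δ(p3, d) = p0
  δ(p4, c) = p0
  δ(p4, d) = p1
d, cd, dc, dd, ccd, cdc, cdd, dcc, ddc, ddd, cccd, ccdc, ccdd, cdcc, cddc, cddd, dccc, dcdd, ddcc, dddc, dddd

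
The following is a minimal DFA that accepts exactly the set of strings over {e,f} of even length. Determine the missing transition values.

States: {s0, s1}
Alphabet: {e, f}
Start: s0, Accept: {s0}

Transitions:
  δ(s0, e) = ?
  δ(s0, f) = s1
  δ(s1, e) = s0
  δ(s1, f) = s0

From the language and accept set, identify what each state tracks — s0: even length so far; s1: odd length so far.
Each missing δ(q, a) is the state matching the new tracked value after reading a.
δ(s0, e) = s1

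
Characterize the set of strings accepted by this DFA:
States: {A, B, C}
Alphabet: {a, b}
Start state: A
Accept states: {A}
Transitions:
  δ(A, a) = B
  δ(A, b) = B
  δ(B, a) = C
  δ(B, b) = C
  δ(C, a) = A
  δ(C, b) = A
Testing a few strings:
  'abb' → accept
  'a' → reject
  'aa' → reject
  'baa' → accept
State roles: A=length ≡ 0 (mod 3); B=length ≡ 1 (mod 3); C=length ≡ 2 (mod 3)
All strings over {a,b} whose length is a multiple of 3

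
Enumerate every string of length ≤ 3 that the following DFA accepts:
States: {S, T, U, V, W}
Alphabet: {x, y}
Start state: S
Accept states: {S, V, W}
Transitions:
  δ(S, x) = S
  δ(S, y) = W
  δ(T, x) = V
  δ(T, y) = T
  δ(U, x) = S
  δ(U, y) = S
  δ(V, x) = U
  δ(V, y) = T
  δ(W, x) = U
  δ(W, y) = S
ε, x, y, xx, xy, yy, xxx, xxy, xyy, yxx, yxy, yyx, yyy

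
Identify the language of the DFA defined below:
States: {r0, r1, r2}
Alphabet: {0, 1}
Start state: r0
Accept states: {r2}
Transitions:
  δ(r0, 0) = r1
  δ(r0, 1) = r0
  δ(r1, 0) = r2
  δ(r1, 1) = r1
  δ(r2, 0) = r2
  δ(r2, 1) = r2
Testing a few strings:
  '0' → reject
  '01' → reject
  '1' → reject
  '000' → accept
State roles: r0=zero 0's seen; r1=one 0 seen; r2=≥ two 0's seen
All binary strings containing at least two 0's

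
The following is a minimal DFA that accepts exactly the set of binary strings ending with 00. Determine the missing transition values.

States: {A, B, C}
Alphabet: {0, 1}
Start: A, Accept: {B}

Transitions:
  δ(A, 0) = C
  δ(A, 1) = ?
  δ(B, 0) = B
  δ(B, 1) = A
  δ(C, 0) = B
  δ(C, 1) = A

From the language and accept set, identify what each state tracks — A: last symbol not 0; B: two trailing 0's; C: one trailing 0.
Each missing δ(q, a) is the state matching the new tracked value after reading a.
δ(A, 1) = A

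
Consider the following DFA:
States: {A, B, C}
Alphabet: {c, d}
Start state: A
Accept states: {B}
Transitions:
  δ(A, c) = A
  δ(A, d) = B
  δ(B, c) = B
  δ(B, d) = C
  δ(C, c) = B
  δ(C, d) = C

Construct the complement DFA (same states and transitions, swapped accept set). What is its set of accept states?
Complement accept states = All states \ Original accept states
= {A, B, C} \ {B}
{A, C}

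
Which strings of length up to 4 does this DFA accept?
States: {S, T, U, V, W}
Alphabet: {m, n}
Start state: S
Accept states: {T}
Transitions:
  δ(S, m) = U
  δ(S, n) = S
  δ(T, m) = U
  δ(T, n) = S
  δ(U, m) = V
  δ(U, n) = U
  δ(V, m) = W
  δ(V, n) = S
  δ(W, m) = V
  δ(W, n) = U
None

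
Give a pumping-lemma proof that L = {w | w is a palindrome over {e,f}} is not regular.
Assume L is regular with pumping length p. Idea: pumping the leading e-block breaks the symmetry.
Choose s = e^p f e^p (a palindrome of length 2p+1 ≥ p). By the pumping lemma, s = xyz with |xy| ≤ p, |y| > 0, so y = e^k with k > 0 (xy lies entirely in the first e^p). Then xy²z = e^(p+k) f e^p, which is not a palindrome since p+k ≠ p.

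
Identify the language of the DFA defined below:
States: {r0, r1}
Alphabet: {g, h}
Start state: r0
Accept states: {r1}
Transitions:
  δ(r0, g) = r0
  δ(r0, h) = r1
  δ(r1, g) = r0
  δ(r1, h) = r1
Testing a few strings:
  'h' → accept
  'g' → reject
  'ghg' → reject
  'ghh' → accept
State roles: r0=last symbol not h; r1=last symbol is h
All strings over {g,h} ending with h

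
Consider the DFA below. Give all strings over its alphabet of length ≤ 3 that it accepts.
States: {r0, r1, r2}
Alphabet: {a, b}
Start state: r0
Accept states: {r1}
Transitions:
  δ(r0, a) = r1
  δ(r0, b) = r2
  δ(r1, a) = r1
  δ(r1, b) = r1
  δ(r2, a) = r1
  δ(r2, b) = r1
a, aa, ab, ba, bb, aaa, aab, aba, abb, baa, bab, bba, bbb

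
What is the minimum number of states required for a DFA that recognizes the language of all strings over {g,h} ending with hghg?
By Myhill–Nerode, count the distinguishable equivalence classes: 5 classes — one per longest suffix of the input that is a prefix of 'hghg' (lengths 0 through 4); only the length-4 class is accepting.
5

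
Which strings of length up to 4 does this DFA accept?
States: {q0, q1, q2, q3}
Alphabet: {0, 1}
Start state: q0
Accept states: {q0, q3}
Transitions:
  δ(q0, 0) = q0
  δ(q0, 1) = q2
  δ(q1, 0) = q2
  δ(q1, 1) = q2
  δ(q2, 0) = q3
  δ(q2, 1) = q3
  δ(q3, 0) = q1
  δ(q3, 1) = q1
ε, 0, 00, 10, 11, 000, 010, 011, 0000, 0010, 0011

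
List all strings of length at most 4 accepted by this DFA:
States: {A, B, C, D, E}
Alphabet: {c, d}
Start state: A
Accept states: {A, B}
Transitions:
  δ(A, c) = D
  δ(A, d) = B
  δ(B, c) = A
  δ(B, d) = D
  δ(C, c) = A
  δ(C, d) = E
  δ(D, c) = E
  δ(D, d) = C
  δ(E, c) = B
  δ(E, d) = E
ε, d, dc, ccc, cdc, dcd, cccc, ccdc, cdcd, cddc, dcdc, ddcc, dddc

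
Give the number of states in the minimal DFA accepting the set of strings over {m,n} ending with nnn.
By Myhill–Nerode, count the distinguishable equivalence classes: 4 classes — one per longest suffix of the input that is a prefix of 'nnn' (lengths 0 through 3); only the length-3 class is accepting.
4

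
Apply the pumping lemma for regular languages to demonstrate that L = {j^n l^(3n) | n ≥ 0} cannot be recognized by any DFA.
Assume L is regular with pumping length p. Idea: pumping the j-block breaks the 1:3 ratio.
Choose s = j^p l^(3p) (length 4p ≥ p). By the pumping lemma, s = xyz with |xy| ≤ p, |y| > 0, so y = j^k with k ≥ 1. Then xy²z = j^(p+k) l^(3p). For this to be in L we would need 3p = 3(p+k), i.e. 3k = 0, contradicting k ≥ 1. So xy²z ∉ L.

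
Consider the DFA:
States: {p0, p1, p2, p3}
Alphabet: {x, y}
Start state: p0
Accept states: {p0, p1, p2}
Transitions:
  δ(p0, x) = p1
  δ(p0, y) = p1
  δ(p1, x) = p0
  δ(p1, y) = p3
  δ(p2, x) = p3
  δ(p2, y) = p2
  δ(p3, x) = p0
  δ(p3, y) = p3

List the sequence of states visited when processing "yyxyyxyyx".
read 'y': p0 → p1
  read 'y': p1 → p3
  read 'x': p3 → p0
  read 'y': p0 → p1
  read 'y': p1 → p3
  read 'x': p3 → p0
  read 'y': p0 → p1
  read 'y': p1 → p3
  read 'x': p3 → p0
p0 -> p1 -> p3 -> p0 -> p1 -> p3 -> p0 -> p1 -> p3 -> p0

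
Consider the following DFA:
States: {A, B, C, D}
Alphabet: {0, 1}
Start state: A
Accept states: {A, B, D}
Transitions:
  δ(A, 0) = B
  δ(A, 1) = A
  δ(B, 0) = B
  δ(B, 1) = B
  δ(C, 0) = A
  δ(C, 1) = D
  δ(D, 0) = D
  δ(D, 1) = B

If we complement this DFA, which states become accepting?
Complement accept states = All states \ Original accept states
= {A, B, C, D} \ {A, B, D}
{C}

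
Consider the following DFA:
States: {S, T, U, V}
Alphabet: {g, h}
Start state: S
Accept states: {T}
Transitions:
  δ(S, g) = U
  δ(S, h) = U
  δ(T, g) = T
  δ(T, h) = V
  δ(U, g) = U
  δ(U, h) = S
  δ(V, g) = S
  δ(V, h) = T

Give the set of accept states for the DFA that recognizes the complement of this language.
Complement accept states = All states \ Original accept states
= {S, T, U, V} \ {T}
{S, U, V}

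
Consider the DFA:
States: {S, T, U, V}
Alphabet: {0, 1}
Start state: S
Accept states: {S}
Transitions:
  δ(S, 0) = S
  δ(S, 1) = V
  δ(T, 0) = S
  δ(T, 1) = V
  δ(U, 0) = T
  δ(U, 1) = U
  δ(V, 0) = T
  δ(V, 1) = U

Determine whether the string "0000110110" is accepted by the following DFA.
Processing string "0000110110":
  S --0--> S
  S --0--> S
  S --0--> S
  S --0--> S
  S --1--> V
  V --1--> U
  U --0--> T
  T --1--> V
  V --1--> U
  U --0--> T
Final state: T
Accept states: {S}
No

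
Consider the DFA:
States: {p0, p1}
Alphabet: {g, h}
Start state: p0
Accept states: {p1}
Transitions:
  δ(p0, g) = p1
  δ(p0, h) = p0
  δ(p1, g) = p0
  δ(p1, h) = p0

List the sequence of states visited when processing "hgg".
read 'h': p0 → p0
  read 'g': p0 → p1
  read 'g': p1 → p0
p0 -> p0 -> p1 -> p0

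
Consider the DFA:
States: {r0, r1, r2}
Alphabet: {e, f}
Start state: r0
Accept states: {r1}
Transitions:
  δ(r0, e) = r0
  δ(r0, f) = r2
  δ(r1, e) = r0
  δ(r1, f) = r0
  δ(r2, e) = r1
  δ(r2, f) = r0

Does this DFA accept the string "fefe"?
Processing string "fefe":
  r0 --f--> r2
  r2 --e--> r1
  r1 --f--> r0
  r0 --e--> r0
Final state: r0
Accept states: {r1}
No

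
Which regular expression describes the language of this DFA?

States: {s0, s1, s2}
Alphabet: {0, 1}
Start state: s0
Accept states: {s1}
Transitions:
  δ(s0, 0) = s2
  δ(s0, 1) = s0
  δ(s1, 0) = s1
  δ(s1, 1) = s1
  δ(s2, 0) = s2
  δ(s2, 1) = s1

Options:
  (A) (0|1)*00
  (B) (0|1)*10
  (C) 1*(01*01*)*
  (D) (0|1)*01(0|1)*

Check each option against the DFA on short strings; one disagreement eliminates an option:
  (A) (0|1)*00: on '00' the DFA goes s0 → s2 → s2 and rejects (s2 ∉ Accept), but the regex matches it → eliminate
  (B) (0|1)*10: on '01' the DFA goes s0 → s2 → s1 and accepts (s1 ∈ Accept), but the regex does not match it → eliminate
  (C) 1*(01*01*)*: on ε the DFA stays in s0 and rejects (s0 ∉ Accept), but the regex matches it → eliminate
  (D) (0|1)*01(0|1)*: agrees with the DFA on every string of length ≤ 6
Only (D) is consistent with the DFA.
(D) (0|1)*01(0|1)*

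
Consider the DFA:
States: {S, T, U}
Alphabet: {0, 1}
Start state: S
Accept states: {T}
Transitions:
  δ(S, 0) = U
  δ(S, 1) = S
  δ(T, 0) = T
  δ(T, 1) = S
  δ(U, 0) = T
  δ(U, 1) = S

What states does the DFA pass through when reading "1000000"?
read '1': S → S
  read '0': S → U
  read '0': U → T
  read '0': T → T
  read '0': T → T
  read '0': T → T
  read '0': T → T
S -> S -> U -> T -> T -> T -> T -> T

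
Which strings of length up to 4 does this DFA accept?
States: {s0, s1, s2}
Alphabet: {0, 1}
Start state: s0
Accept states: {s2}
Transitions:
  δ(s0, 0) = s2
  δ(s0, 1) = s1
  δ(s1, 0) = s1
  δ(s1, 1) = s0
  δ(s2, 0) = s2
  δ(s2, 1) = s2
0, 00, 01, 000, 001, 010, 011, 110, 0000, 0001, 0010, 0011, 0100, 0101, 0110, 0111, 1010, 1100, 1101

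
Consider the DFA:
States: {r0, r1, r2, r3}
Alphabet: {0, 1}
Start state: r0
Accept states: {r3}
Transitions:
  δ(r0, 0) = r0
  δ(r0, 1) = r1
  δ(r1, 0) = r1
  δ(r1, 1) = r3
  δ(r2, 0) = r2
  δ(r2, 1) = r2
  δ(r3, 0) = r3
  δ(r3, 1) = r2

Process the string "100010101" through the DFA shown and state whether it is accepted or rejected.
Processing string "100010101":
  r0 --1--> r1
  r1 --0--> r1
  r1 --0--> r1
  r1 --0--> r1
  r1 --1--> r3
  r3 --0--> r3
  r3 --1--> r2
  r2 --0--> r2
  r2 --1--> r2
Final state: r2
Accept states: {r3}
No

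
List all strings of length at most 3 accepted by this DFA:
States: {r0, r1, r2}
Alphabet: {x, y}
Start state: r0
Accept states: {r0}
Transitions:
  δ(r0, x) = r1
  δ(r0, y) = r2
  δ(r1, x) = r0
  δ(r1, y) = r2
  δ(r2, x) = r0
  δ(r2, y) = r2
ε, xx, yx, xyx, yyx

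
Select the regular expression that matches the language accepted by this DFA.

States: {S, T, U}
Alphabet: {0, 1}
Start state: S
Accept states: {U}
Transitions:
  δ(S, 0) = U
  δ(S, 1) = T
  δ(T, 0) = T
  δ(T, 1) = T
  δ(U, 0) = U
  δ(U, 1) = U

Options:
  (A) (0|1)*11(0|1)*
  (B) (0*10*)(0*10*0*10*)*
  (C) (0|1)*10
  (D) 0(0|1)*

Check each option against the DFA on short strings; one disagreement eliminates an option:
  (A) (0|1)*11(0|1)*: on '0' the DFA goes S → U and accepts (U ∈ Accept), but the regex does not match it → eliminate
  (B) (0*10*)(0*10*0*10*)*: on '0' the DFA goes S → U and accepts (U ∈ Accept), but the regex does not match it → eliminate
  (C) (0|1)*10: on '0' the DFA goes S → U and accepts (U ∈ Accept), but the regex does not match it → eliminate
  (D) 0(0|1)*: agrees with the DFA on every string of length ≤ 6
Only (D) is consistent with the DFA.
(D) 0(0|1)*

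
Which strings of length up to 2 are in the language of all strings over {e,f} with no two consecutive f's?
ε, e, f, ee, ef, fe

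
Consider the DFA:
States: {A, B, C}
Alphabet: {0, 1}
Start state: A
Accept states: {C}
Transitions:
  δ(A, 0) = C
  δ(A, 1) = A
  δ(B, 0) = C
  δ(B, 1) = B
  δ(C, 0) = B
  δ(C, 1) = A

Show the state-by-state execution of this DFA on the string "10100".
read '1': A → A
  read '0': A → C
  read '1': C → A
  read '0': A → C
  read '0': C → B
A -> A -> C -> A -> C -> B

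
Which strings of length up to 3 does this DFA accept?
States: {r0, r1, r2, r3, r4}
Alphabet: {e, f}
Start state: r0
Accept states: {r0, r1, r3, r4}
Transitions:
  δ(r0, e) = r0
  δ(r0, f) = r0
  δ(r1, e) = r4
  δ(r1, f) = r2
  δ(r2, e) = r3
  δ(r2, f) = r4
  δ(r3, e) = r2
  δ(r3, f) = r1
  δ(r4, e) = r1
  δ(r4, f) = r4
ε, e, f, ee, ef, fe, ff, eee, eef, efe, eff, fee, fef, ffe, fff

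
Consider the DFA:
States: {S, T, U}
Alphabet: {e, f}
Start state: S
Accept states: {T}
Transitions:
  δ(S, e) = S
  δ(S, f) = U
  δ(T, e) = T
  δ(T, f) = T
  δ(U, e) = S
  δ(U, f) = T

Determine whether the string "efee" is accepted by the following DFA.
Processing string "efee":
  S --e--> S
  S --f--> U
  U --e--> S
  S --e--> S
Final state: S
Accept states: {T}
No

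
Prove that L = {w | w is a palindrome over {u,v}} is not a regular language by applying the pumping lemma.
Assume L is regular with pumping length p. Idea: pumping the leading u-block breaks the symmetry.
Choose s = u^p v u^p (a palindrome of length 2p+1 ≥ p). By the pumping lemma, s = xyz with |xy| ≤ p, |y| > 0, so y = u^k with k > 0 (xy lies entirely in the first u^p). Then xy²z = u^(p+k) v u^p, which is not a palindrome since p+k ≠ p.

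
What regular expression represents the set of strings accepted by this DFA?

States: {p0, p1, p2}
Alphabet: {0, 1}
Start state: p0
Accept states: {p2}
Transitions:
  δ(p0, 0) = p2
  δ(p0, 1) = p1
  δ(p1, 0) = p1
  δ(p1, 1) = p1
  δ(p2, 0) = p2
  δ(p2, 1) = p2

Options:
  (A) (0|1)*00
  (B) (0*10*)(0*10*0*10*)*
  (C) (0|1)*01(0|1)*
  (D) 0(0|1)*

Check each option against the DFA on short strings; one disagreement eliminates an option:
  (A) (0|1)*00: on '0' the DFA goes p0 → p2 and accepts (p2 ∈ Accept), but the regex does not match it → eliminate
  (B) (0*10*)(0*10*0*10*)*: on '0' the DFA goes p0 → p2 and accepts (p2 ∈ Accept), but the regex does not match it → eliminate
  (C) (0|1)*01(0|1)*: on '0' the DFA goes p0 → p2 and accepts (p2 ∈ Accept), but the regex does not match it → eliminate
  (D) 0(0|1)*: agrees with the DFA on every string of length ≤ 6
Only (D) is consistent with the DFA.
(D) 0(0|1)*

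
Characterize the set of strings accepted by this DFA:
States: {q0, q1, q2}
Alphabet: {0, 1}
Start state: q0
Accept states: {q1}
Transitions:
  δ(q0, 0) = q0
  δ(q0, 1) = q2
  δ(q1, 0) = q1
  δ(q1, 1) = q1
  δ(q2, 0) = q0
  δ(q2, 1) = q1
Testing a few strings:
  '0011' → accept
  '11' → accept
  '1011' → accept
  '0001' → reject
State roles: q0=no progress toward 11; q1=substring 11 seen; q2=one trailing 1
All binary strings containing the substring 11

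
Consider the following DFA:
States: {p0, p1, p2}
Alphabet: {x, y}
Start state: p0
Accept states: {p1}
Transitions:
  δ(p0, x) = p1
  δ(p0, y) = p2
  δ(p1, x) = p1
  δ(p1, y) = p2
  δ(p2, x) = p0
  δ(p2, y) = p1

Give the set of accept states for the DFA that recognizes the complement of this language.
Complement accept states = All states \ Original accept states
= {p0, p1, p2} \ {p1}
{p0, p2}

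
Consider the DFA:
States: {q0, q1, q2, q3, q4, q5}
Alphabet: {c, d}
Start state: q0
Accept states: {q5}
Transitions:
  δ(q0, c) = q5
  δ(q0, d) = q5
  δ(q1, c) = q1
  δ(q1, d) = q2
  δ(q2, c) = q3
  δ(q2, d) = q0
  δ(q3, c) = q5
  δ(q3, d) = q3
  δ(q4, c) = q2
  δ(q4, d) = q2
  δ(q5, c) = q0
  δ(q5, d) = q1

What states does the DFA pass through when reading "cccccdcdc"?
read 'c': q0 → q5
  read 'c': q5 → q0
  read 'c': q0 → q5
  read 'c': q5 → q0
  read 'c': q0 → q5
  read 'd': q5 → q1
  read 'c': q1 → q1
  read 'd': q1 → q2
  read 'c': q2 → q3
q0 -> q5 -> q0 -> q5 -> q0 -> q5 -> q1 -> q1 -> q2 -> q3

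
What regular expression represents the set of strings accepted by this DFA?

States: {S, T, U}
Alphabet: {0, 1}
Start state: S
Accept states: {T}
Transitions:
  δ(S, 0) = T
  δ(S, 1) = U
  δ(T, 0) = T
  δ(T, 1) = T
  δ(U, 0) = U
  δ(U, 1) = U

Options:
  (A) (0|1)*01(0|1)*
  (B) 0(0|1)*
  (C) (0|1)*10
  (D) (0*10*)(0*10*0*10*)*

Check each option against the DFA on short strings; one disagreement eliminates an option:
  (A) (0|1)*01(0|1)*: on '0' the DFA goes S → T and accepts (T ∈ Accept), but the regex does not match it → eliminate
  (B) 0(0|1)*: agrees with the DFA on every string of length ≤ 6
  (C) (0|1)*10: on '0' the DFA goes S → T and accepts (T ∈ Accept), but the regex does not match it → eliminate
  (D) (0*10*)(0*10*0*10*)*: on '0' the DFA goes S → T and accepts (T ∈ Accept), but the regex does not match it → eliminate
Only (B) is consistent with the DFA.
(B) 0(0|1)*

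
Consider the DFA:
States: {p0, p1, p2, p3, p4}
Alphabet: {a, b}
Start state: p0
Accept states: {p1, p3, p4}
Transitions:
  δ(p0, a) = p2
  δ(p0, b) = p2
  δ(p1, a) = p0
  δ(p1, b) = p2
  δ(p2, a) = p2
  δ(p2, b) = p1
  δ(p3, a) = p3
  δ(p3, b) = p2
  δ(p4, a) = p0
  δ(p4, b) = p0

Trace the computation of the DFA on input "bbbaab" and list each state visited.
read 'b': p0 → p2
  read 'b': p2 → p1
  read 'b': p1 → p2
  read 'a': p2 → p2
  read 'a': p2 → p2
  read 'b': p2 → p1
p0 -> p2 -> p1 -> p2 -> p2 -> p2 -> p1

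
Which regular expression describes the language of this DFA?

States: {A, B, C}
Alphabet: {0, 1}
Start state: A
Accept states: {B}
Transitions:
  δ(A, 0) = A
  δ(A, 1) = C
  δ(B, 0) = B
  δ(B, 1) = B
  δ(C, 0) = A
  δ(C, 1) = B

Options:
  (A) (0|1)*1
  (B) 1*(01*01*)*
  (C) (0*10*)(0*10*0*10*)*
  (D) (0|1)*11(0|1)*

Check each option against the DFA on short strings; one disagreement eliminates an option:
  (A) (0|1)*1: on '1' the DFA goes A → C and rejects (C ∉ Accept), but the regex matches it → eliminate
  (B) 1*(01*01*)*: on ε the DFA stays in A and rejects (A ∉ Accept), but the regex matches it → eliminate
  (C) (0*10*)(0*10*0*10*)*: on '1' the DFA goes A → C and rejects (C ∉ Accept), but the regex matches it → eliminate
  (D) (0|1)*11(0|1)*: agrees with the DFA on every string of length ≤ 6
Only (D) is consistent with the DFA.
(D) (0|1)*11(0|1)*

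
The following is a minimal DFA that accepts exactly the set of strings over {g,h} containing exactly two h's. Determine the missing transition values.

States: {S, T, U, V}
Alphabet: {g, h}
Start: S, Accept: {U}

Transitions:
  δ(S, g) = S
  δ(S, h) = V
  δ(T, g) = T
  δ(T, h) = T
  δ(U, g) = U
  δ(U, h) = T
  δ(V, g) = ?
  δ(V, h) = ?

From the language and accept set, identify what each state tracks — S: zero h's; T: ≥ three h's (dead); U: two h's; V: one h.
Each missing δ(q, a) is the state matching the new tracked value after reading a.
δ(V, g) = V; δ(V, h) = U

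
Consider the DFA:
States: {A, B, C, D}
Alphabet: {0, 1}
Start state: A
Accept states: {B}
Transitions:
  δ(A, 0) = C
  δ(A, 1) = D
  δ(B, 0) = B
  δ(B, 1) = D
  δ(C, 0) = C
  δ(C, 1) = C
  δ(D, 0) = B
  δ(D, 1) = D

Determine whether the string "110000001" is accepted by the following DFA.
Processing string "110000001":
  A --1--> D
  D --1--> D
  D --0--> B
  B --0--> B
  B --0--> B
  B --0--> B
  B --0--> B
  B --0--> B
  B --1--> D
Final state: D
Accept states: {B}
No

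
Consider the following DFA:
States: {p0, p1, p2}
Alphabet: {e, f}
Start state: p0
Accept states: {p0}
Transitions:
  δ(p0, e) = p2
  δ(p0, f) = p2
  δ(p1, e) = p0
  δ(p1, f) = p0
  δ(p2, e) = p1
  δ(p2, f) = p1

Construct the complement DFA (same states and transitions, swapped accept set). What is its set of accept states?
Complement accept states = All states \ Original accept states
= {p0, p1, p2} \ {p0}
{p1, p2}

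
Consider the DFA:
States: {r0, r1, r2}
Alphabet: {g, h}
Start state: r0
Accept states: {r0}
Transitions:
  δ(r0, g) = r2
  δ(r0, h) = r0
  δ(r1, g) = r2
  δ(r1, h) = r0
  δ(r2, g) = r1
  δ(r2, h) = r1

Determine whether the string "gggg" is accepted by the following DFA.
Processing string "gggg":
  r0 --g--> r2
  r2 --g--> r1
  r1 --g--> r2
  r2 --g--> r1
Final state: r1
Accept states: {r0}
No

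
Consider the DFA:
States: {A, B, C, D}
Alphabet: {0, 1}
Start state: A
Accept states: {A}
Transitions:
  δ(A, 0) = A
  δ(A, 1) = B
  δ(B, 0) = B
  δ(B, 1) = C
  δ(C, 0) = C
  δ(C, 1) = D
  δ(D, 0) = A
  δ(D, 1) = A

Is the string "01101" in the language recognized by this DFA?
Processing string "01101":
  A --0--> A
  A --1--> B
  B --1--> C
  C --0--> C
  C --1--> D
Final state: D
Accept states: {A}
No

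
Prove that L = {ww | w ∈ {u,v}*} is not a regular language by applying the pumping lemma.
Assume L is regular with pumping length p. Idea: pumping the leading u-block breaks the equality of the two halves.
Choose s = u^p v u^p v ∈ L (with w = u^p v). |s| = 2p+2 ≥ p. By the pumping lemma, s = xyz with |xy| ≤ p, |y| > 0, so y = u^k with k ≥ 1, in the first u-block. Then xy²z = u^(p+k) v u^p v, of length 2p+2+k. If k is odd this length is odd, so it cannot be of the form ww. If k is even, each half has length p+1+k/2 ≤ p+k, so the first half lies entirely inside the leading u-block and contains no v, while the second half ends in v; the halves differ. Either way xy²z ∉ L.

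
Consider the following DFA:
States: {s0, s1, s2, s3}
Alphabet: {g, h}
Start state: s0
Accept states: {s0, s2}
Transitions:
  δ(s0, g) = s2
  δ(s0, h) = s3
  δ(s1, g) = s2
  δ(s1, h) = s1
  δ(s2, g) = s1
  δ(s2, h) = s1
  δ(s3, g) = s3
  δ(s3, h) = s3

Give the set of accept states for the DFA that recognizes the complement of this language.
Complement accept states = All states \ Original accept states
= {s0, s1, s2, s3} \ {s0, s2}
{s1, s3}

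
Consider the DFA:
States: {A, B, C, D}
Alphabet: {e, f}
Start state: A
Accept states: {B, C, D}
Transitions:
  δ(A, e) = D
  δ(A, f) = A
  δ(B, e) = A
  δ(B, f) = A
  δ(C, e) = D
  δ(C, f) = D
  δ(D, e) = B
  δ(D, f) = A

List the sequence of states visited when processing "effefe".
read 'e': A → D
  read 'f': D → A
  read 'f': A → A
  read 'e': A → D
  read 'f': D → A
  read 'e': A → D
A -> D -> A -> A -> D -> A -> D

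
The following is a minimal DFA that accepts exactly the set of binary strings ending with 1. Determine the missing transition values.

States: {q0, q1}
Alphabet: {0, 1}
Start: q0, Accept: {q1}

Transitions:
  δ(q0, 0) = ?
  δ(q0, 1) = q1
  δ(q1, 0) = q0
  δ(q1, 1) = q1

From the language and accept set, identify what each state tracks — q0: last symbol not 1; q1: last symbol is 1.
Each missing δ(q, a) is the state matching the new tracked value after reading a.
δ(q0, 0) = q0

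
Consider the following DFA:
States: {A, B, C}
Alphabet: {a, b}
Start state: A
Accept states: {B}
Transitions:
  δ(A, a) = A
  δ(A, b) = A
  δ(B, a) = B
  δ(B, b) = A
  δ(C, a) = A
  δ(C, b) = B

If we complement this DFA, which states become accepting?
Complement accept states = All states \ Original accept states
= {A, B, C} \ {B}
{A, C}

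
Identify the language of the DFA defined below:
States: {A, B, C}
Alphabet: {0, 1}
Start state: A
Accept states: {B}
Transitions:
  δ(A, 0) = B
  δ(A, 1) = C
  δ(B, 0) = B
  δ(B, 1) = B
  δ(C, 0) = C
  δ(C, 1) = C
Testing a few strings:
  '000' → accept
  '111' → reject
  '010' → accept
  '1' → reject
State roles: A=no input read; B=started with 0; C=started with 1 (dead)
All binary strings starting with 0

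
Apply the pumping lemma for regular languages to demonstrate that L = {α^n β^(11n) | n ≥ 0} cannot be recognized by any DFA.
Assume L is regular with pumping length p. Idea: pumping the α-block breaks the 1:11 ratio.
Choose s = α^p β^(11p) (length 12p ≥ p). By the pumping lemma, s = xyz with |xy| ≤ p, |y| > 0, so y = α^k with k ≥ 1. Then xy²z = α^(p+k) β^(11p). For this to be in L we would need 11p = 11(p+k), i.e. 11k = 0, contradicting k ≥ 1. So xy²z ∉ L.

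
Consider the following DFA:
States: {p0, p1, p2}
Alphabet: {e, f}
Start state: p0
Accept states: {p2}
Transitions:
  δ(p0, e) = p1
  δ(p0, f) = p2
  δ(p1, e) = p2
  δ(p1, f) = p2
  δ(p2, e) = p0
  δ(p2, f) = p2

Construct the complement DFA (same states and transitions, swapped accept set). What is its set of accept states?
Complement accept states = All states \ Original accept states
= {p0, p1, p2} \ {p2}
{p0, p1}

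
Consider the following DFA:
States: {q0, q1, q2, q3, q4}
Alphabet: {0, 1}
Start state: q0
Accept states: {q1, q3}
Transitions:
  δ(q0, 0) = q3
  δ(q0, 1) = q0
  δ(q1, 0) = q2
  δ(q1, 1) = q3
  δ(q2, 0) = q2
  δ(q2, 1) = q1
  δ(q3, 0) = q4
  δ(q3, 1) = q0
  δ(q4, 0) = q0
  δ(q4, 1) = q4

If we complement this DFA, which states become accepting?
Complement accept states = All states \ Original accept states
= {q0, q1, q2, q3, q4} \ {q1, q3}
{q0, q2, q4}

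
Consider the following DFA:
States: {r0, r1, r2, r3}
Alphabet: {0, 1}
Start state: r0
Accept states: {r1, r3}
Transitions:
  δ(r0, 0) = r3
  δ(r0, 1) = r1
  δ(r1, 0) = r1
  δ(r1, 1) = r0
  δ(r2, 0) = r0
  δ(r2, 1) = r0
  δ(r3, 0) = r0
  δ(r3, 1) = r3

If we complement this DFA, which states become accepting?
Complement accept states = All states \ Original accept states
= {r0, r1, r2, r3} \ {r1, r3}
{r0, r2}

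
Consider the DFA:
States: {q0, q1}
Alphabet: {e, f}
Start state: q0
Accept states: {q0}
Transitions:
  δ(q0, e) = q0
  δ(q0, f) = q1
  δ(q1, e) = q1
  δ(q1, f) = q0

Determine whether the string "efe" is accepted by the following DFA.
Processing string "efe":
  q0 --e--> q0
  q0 --f--> q1
  q1 --e--> q1
Final state: q1
Accept states: {q0}
No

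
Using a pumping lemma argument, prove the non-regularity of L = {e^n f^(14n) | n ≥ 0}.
Assume L is regular with pumping length p. Idea: pumping the e-block breaks the 1:14 ratio.
Choose s = e^p f^(14p) (length 15p ≥ p). By the pumping lemma, s = xyz with |xy| ≤ p, |y| > 0, so y = e^k with k ≥ 1. Then xy²z = e^(p+k) f^(14p). For this to be in L we would need 14p = 14(p+k), i.e. 14k = 0, contradicting k ≥ 1. So xy²z ∉ L.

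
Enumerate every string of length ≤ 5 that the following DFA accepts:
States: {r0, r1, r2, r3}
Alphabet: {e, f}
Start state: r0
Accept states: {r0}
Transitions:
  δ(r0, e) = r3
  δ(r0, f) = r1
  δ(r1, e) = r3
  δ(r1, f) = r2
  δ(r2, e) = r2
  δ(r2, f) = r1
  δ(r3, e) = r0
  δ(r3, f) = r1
ε, ee, fee, eeee, efee, eefee, feeee, fefee, fffee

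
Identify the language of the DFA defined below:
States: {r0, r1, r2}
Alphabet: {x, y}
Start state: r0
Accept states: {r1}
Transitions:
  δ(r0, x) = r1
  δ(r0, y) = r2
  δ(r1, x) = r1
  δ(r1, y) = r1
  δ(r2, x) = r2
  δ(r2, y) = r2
Testing a few strings:
  'yxx' → reject
  'yxy' → reject
  'xxx' → accept
  'yyx' → reject
State roles: r0=no input read; r1=started with x; r2=started with y (dead)
All strings over {x,y} starting with x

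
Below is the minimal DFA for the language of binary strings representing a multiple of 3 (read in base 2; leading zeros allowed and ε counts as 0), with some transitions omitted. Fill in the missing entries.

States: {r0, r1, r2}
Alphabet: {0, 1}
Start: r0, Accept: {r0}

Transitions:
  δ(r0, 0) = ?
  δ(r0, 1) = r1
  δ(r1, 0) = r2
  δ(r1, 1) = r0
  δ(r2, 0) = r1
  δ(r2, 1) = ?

From the language and accept set, identify what each state tracks — r0: value ≡ 0 (mod 3); r1: value ≡ 1 (mod 3); r2: value ≡ 2 (mod 3).
Each missing δ(q, a) is the state matching the new tracked value after reading a.
δ(r0, 0) = r0; δ(r2, 1) = r2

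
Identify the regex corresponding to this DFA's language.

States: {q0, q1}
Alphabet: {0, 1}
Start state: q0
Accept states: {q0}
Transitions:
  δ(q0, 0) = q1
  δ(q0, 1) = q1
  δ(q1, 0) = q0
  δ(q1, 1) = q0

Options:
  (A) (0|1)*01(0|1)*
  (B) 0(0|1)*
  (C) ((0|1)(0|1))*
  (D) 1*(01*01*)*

Check each option against the DFA on short strings; one disagreement eliminates an option:
  (A) (0|1)*01(0|1)*: on ε the DFA stays in q0 and accepts (q0 ∈ Accept), but the regex does not match it → eliminate
  (B) 0(0|1)*: on ε the DFA stays in q0 and accepts (q0 ∈ Accept), but the regex does not match it → eliminate
  (C) ((0|1)(0|1))*: agrees with the DFA on every string of length ≤ 6
  (D) 1*(01*01*)*: on '1' the DFA goes q0 → q1 and rejects (q1 ∉ Accept), but the regex matches it → eliminate
Only (C) is consistent with the DFA.
(C) ((0|1)(0|1))*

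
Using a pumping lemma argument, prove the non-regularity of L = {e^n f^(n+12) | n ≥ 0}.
Assume L is regular with pumping length p. Idea: pumping the e-block breaks the fixed offset of 12.
Choose s = e^p f^(p+12) ∈ L. By the pumping lemma, s = xyz with |xy| ≤ p, |y| > 0, so y = e^k with k ≥ 1. Then xy²z = e^(p+k) f^(p+12). For this to be in L we would need p+12 = (p+k)+12, i.e. k = 0, contradicting k ≥ 1. So xy²z ∉ L.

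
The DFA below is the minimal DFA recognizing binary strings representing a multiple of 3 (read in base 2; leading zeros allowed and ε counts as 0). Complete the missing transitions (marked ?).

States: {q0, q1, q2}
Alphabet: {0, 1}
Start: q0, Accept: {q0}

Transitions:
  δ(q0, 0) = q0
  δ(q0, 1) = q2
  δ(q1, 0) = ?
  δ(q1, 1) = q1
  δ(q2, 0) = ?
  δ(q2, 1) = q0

From the language and accept set, identify what each state tracks — q0: value ≡ 0 (mod 3); q1: value ≡ 2 (mod 3); q2: value ≡ 1 (mod 3).
Each missing δ(q, a) is the state matching the new tracked value after reading a.
δ(q1, 0) = q2; δ(q2, 0) = q1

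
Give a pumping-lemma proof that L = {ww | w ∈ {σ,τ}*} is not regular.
Assume L is regular with pumping length p. Idea: pumping the leading σ-block breaks the equality of the two halves.
Choose s = σ^p τ σ^p τ ∈ L (with w = σ^p τ). |s| = 2p+2 ≥ p. By the pumping lemma, s = xyz with |xy| ≤ p, |y| > 0, so y = σ^k with k ≥ 1, in the first σ-block. Then xy²z = σ^(p+k) τ σ^p τ, of length 2p+2+k. If k is odd this length is odd, so it cannot be of the form ww. If k is even, each half has length p+1+k/2 ≤ p+k, so the first half lies entirely inside the leading σ-block and contains no τ, while the second half ends in τ; the halves differ. Either way xy²z ∉ L.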